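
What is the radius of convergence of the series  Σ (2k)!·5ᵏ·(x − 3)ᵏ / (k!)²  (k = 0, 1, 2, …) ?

Ratio test: |a_{k+1}/a_k| = (2k+1)·(2k+2)/(k+1)² · 5 → 20 as k → ∞.
Convergence for |x − 3| · 20 < 1, i.e. |x − 3| < 1/20. So R = 1/20.

R = 1/20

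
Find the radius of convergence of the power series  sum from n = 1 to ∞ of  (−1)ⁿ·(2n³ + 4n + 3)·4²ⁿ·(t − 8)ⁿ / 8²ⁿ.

R = 4

Apply the ratio test: |a_{n+1}| / |a_n| = [(2(n+1)³ + 4(n+1) + 3)/(2n³ + 4n + 3)] · 16/64, which tends to 1/4 as n → ∞.
Thus R = 1/(1/4) = 4.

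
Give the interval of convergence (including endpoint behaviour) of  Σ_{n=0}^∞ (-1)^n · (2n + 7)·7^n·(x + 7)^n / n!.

(−∞, ∞)

Ratio test: |a_{n+1}/a_n| = (2(n+1) + 7)/(2n + 7) · 7 · 1/(n+1) → 0 as n → ∞.
The ratio tends to 0 regardless of x, hence R = ∞.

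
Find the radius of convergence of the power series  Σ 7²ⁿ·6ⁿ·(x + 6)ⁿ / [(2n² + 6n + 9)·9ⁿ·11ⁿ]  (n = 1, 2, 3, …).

Ratio test: |a_{n+1}/a_n| = [(2n² + 6n + 9)/(2(n+1)² + 6(n+1) + 9)] · 49·6/(9·11) → 98/33 as n → ∞.
Thus R = 1/(98/33) = 33/98.

R = 33/98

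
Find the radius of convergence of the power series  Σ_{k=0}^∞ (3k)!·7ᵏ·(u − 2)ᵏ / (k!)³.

R = 1/189

By the ratio test, |a_{k+1}/a_k| = (3k+1)·(3k+2)·(3k+3)/(k+1)³ · 7 → 189.
Convergence for |u − 2| · 189 < 1, i.e. |u − 2| < 1/189. So R = 1/189.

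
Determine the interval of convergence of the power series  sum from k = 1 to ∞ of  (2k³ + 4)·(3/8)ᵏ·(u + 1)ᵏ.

Apply the ratio test: |a_{k+1}| / |a_k| = [(2(k+1)³ + 4)/(2k³ + 4)] · 3/8, which tends to 3/8 as k → ∞.
Convergence for |u + 1| · 3/8 < 1, i.e. |u + 1| < 8/3. So R = 8/3.
When u = 5/3, the terms do not tend to 0, so the series diverges.
Endpoint u = -11/3: the terms have absolute value of order k³, which does not tend to 0, so the series diverges by the divergence test.

(-11/3, 5/3)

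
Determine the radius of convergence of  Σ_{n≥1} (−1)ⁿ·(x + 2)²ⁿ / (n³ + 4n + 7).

R = 1

Apply the ratio test: |a_{n+1}| / |a_n| = (n³ + 4n + 7)/((n+1)³ + 4(n+1) + 7), which tends to 1 as n → ∞.
Successive powers of (x + 2) differ by 2, so the series converges when |x + 2|² · 1 < 1, i.e. |x + 2| < √(1) = 1. So R = 1.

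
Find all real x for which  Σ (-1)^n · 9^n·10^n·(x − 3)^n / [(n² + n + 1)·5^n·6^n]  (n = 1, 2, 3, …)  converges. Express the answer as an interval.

Apply the ratio test: |a_{n+1}| / |a_n| = [(n² + n + 1)/((n+1)² + (n+1) + 1)] · 9·10/(5·6), which tends to 3 as n → ∞.
Convergence for |x − 3| · 3 < 1, i.e. |x − 3| < 1/3. So R = 1/3.
When x = 10/3, the series is dominated by a constant times Σ 1/n², which converges (p = 2 > 1).
Endpoint x = 8/3: the series is dominated by a constant times Σ 1/n², which converges (p = 2 > 1).

[8/3, 10/3]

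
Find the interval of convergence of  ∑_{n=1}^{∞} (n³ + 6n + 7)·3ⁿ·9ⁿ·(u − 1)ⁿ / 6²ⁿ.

Ratio test: |a_{n+1}/a_n| = [((n+1)³ + 6(n+1) + 7)/(n³ + 6n + 7)] · 3·9/36 → 3/4 as n → ∞.
Convergence for |u − 1| · 3/4 < 1, i.e. |u − 1| < 4/3. So R = 4/3.
Check u = 7/3: the n-th term does not approach 0; divergence by the term test.
When u = -1/3, the terms do not tend to 0, so the series diverges.

(-1/3, 7/3)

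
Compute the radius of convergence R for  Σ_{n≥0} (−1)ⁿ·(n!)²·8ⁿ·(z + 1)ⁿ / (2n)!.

Apply the ratio test: |a_{n+1}| / |a_n| = (n+1)²/[(2n+1)·(2n+2)] · 8, which tends to 2 as n → ∞.
Thus R = 1/(2) = 1/2.

R = 1/2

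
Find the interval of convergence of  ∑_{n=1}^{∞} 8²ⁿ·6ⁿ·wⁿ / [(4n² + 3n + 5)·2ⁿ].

[-1/192, 1/192]

Ratio test: |a_{n+1}/a_n| = [(4n² + 3n + 5)/(4(n+1)² + 3(n+1) + 5)] · 64·6/2 → 192 as n → ∞.
Convergence for |w| · 192 < 1, i.e. |w| < 1/192. So R = 1/192.
When w = 1/192, absolute convergence follows by limit comparison with Σ 1/n².
At w = -1/192: the series is dominated by a constant times Σ 1/n², which converges (p = 2 > 1).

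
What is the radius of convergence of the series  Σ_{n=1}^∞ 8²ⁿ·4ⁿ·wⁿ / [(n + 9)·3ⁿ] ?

The ratio of consecutive coefficients is [(n + 9)/((n+1) + 9)] · 64·4/3 → 256/3.
The series converges when 256/3 · |w| < 1, giving R = 3/256.

R = 3/256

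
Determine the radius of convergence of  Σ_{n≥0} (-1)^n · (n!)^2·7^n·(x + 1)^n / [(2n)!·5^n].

R = 20/7

The ratio of consecutive coefficients is (n+1)²/[(2n+1)·(2n+2)] · 7/5 → 7/20.
Thus R = 1/(7/20) = 20/7.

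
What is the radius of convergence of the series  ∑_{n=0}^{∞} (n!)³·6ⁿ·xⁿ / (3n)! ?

R = 9/2

Apply the ratio test: |a_{n+1}| / |a_n| = (n+1)³/[(3n+1)·(3n+2)·(3n+3)] · 6, which tends to 2/9 as n → ∞.
The series converges when 2/9 · |x| < 1, giving R = 9/2.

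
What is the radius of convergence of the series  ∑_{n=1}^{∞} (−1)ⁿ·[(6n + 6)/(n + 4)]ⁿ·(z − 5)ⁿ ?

R = 1/6

Root test: |a_n|^(1/n) = (6n + 6)/(n + 4) → 6.
The series converges when 6 · |z − 5| < 1, giving R = 1/6.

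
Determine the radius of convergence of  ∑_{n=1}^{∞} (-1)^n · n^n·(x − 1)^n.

Applying the root test, |a_n|^(1/n) = n → ∞.
The root grows without bound, so R = 0 (convergence only at x = 1).

R = 0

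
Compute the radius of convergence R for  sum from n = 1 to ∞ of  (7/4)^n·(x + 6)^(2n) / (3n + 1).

R = 2√7/7

Apply the ratio test: |a_{n+1}| / |a_n| = [(3n + 1)/(3(n+1) + 1)] · 7/4, which tends to 7/4 as n → ∞.
Since the exponent of (x + 6) increases by 2 each term, convergence requires |x + 6|² < 4/7, hence R = 2√7/7.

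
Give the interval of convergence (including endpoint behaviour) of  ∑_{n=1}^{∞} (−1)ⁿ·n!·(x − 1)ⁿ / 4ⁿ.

{1}

By the ratio test, |a_{n+1}/a_n| = (n+1) · 1/4 → ∞.
The ratio grows without bound, so the series diverges whenever (x − 1) ≠ 0; it converges only at x = 1. R = 0.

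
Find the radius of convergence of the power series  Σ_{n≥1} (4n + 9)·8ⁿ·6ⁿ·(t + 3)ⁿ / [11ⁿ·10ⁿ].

Ratio test: |a_{n+1}/a_n| = [(4(n+1) + 9)/(4n + 9)] · 8·6/(11·10) → 24/55 as n → ∞.
Thus R = 1/(24/55) = 55/24.

R = 55/24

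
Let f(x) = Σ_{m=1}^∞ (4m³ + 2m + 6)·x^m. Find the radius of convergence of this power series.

Ratio test: |a_{m+1}/a_m| = (4(m+1)³ + 2(m+1) + 6)/(4m³ + 2m + 6) → 1 as m → ∞.
So the series converges when |x| < 1 and diverges when |x| > 1; R = 1.

R = 1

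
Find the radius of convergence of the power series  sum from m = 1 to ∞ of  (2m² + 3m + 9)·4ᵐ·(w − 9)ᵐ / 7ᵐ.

Ratio test: |a_{m+1}/a_m| = [(2(m+1)² + 3(m+1) + 9)/(2m² + 3m + 9)] · 4/7 → 4/7 as m → ∞.
Convergence for |w − 9| · 4/7 < 1, i.e. |w − 9| < 7/4. So R = 7/4.

R = 7/4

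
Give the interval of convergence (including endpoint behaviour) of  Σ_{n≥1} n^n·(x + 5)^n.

{-5}

Root test: |a_n|^(1/n) = n → ∞.
The root grows without bound, so R = 0 (convergence only at x = -5).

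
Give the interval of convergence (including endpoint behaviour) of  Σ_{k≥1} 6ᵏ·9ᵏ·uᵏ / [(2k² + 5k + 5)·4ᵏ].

Ratio test: |a_{k+1}/a_k| = [(2k² + 5k + 5)/(2(k+1)² + 5(k+1) + 5)] · 6·9/4 → 27/2 as k → ∞.
The series converges when 27/2 · |u| < 1, giving R = 2/27.
At u = 2/27: the series is dominated by a constant times Σ 1/k², which converges (p = 2 > 1).
When u = -2/27, the terms are on the order of 1/k², so the series converges absolutely by comparison with the p-series (p = 2 > 1).

[-2/27, 2/27]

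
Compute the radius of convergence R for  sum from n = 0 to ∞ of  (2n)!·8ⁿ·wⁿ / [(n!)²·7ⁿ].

The ratio of consecutive coefficients is (2n+1)·(2n+2)/(n+1)² · 8/7 → 32/7.
Convergence for |w| · 32/7 < 1, i.e. |w| < 7/32. So R = 7/32.

R = 7/32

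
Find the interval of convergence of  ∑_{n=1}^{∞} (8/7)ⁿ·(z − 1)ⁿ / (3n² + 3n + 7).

[1/8, 15/8]

The ratio of consecutive coefficients is [(3n² + 3n + 7)/(3(n+1)² + 3(n+1) + 7)] · 8/7 → 8/7.
Hence the series converges for |z − 1| < 1/(8/7) = 7/8, so the radius of convergence is 7/8.
When z = 15/8, the series is dominated by a constant times Σ 1/n², which converges (p = 2 > 1).
When z = 1/8, the series is dominated by a constant times Σ 1/n², which converges (p = 2 > 1).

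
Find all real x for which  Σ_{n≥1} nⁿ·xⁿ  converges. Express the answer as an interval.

By the Cauchy root test, |a_n|^(1/n) = n → ∞.
Since the n-th root of |a_n| is unbounded, the series converges only at x = 0; R = 0.

{0}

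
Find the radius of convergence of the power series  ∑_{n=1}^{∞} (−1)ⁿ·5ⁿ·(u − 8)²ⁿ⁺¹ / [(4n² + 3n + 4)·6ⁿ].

R = √30/5

By the ratio test, |a_{n+1}/a_n| = [(4n² + 3n + 4)/(4(n+1)² + 3(n+1) + 4)] · 5/6 → 5/6.
Since the exponent of (u − 8) increases by 2 each term, convergence requires |u − 8|² < 6/5, hence R = √30/5.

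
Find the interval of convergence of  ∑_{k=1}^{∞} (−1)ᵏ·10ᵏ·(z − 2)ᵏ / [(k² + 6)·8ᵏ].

[6/5, 14/5]

The ratio of consecutive coefficients is [(k² + 6)/((k+1)² + 6)] · 10/8 → 5/4.
Convergence for |z − 2| · 5/4 < 1, i.e. |z − 2| < 4/5. So R = 4/5.
Check z = 14/5: the series is dominated by a constant times Σ 1/k², which converges (p = 2 > 1).
Endpoint z = 6/5: the terms are on the order of 1/k², so the series converges absolutely by comparison with the p-series (p = 2 > 1).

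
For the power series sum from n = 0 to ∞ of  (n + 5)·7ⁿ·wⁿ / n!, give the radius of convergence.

Apply the ratio test: |a_{n+1}| / |a_n| = ((n+1) + 5)/(n + 5) · 7 · 1/(n+1), which tends to 0 as n → ∞.
The limit is 0, so the series converges for all w; R = ∞.

R = ∞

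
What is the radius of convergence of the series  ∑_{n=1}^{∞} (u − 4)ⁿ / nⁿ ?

Root test: |a_n|^(1/n) = 1/n → 0.
The limit is 0 for every u, so R = ∞.

R = ∞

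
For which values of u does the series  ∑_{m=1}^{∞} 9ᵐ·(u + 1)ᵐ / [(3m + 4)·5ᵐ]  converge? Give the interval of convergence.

[-14/9, -4/9)

The ratio of consecutive coefficients is [(3m + 4)/(3(m+1) + 4)] · 9/5 → 9/5.
The series converges when 9/5 · |u + 1| < 1, giving R = 5/9.
When u = -4/9, the terms behave like c/m; limit comparison with the harmonic series gives divergence.
When u = -14/9, an alternating series whose terms decrease to 0 in absolute value, so it converges by the Leibniz criterion.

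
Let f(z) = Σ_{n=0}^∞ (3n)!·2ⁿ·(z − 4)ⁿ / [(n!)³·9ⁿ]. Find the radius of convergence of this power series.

R = 1/6

By the ratio test, |a_{n+1}/a_n| = (3n+1)·(3n+2)·(3n+3)/(n+1)³ · 2/9 → 6.
Hence the series converges for |z − 4| < 1/(6) = 1/6, so the radius of convergence is 1/6.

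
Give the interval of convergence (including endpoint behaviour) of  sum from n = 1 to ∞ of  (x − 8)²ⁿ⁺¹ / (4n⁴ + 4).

[7, 9]

Ratio test: |a_{n+1}/a_n| = (4n⁴ + 4)/(4(n+1)⁴ + 4) → 1 as n → ∞.
Writing y = (x − 8)², the series in y has radius 1, so |x − 8| < √(1) = 1 and R = 1.
Endpoint x = 9: the terms are on the order of 1/n⁴, so the series converges absolutely by comparison with the p-series (p = 4 > 1).
When x = 7, the terms are on the order of 1/n⁴, so the series converges absolutely by comparison with the p-series (p = 4 > 1).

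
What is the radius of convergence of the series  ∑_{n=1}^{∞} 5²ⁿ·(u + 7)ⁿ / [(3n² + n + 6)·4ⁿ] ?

R = 4/25

Ratio test: |a_{n+1}/a_n| = [(3n² + n + 6)/(3(n+1)² + (n+1) + 6)] · 25/4 → 25/4 as n → ∞.
The series converges when 25/4 · |u + 7| < 1, giving R = 4/25.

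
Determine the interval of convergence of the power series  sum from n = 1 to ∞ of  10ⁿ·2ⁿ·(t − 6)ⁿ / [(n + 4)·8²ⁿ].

Apply the ratio test: |a_{n+1}| / |a_n| = [(n + 4)/((n+1) + 4)] · 10·2/64, which tends to 5/16 as n → ∞.
Hence the series converges for |t − 6| < 1/(5/16) = 16/5, so the radius of convergence is 16/5.
Endpoint t = 46/5: comparison with the harmonic series Σ 1/n shows the series diverges.
Endpoint t = 14/5: an alternating series whose terms decrease to 0 in absolute value, so it converges by the Leibniz criterion.

[14/5, 46/5)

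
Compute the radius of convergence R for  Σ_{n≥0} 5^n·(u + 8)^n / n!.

Ratio test: |a_{n+1}/a_n| = 5 · 1/(n+1) → 0 as n → ∞.
The limit is 0, so the series converges for all u; R = ∞.

R = ∞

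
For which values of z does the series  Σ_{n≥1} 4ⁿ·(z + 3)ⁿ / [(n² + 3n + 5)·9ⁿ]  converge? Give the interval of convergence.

Ratio test: |a_{n+1}/a_n| = [(n² + 3n + 5)/((n+1)² + 3(n+1) + 5)] · 4/9 → 4/9 as n → ∞.
The series converges when 4/9 · |z + 3| < 1, giving R = 9/4.
Check z = -3/4: the series is dominated by a constant times Σ 1/n², which converges (p = 2 > 1).
Check z = -21/4: absolute convergence follows by limit comparison with Σ 1/n².

[-21/4, -3/4]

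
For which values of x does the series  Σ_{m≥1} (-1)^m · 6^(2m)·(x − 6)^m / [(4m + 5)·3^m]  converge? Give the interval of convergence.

By the ratio test, |a_{m+1}/a_m| = [(4m + 5)/(4(m+1) + 5)] · 36/3 → 12.
Convergence for |x − 6| · 12 < 1, i.e. |x − 6| < 1/12. So R = 1/12.
When x = 73/12, an alternating series whose terms decrease to 0 in absolute value, so it converges by the Leibniz criterion.
Check x = 71/12: the terms behave like c/m; limit comparison with the harmonic series gives divergence.

(71/12, 73/12]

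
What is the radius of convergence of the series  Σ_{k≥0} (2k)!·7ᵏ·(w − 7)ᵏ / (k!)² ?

R = 1/28

Ratio test: |a_{k+1}/a_k| = (2k+1)·(2k+2)/(k+1)² · 7 → 28 as k → ∞.
Convergence for |w − 7| · 28 < 1, i.e. |w − 7| < 1/28. So R = 1/28.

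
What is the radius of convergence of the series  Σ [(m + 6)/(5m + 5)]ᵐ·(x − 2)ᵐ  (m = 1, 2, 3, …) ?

R = 5

Root test: |a_m|^(1/m) = (m + 6)/(5m + 5) → 1/5.
Hence the series converges for |x − 2| < 1/(1/5) = 5, so the radius of convergence is 5.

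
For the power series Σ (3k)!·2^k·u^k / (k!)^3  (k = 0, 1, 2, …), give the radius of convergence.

R = 1/54

The ratio of consecutive coefficients is (3k+1)·(3k+2)·(3k+3)/(k+1)³ · 2 → 54.
Convergence for |u| · 54 < 1, i.e. |u| < 1/54. So R = 1/54.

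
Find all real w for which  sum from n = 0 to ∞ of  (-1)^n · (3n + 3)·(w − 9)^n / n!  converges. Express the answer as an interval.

Ratio test: |a_{n+1}/a_n| = (3(n+1) + 3)/(3n + 3) · 1/(n+1) → 0 as n → ∞.
Since the limit is 0 < 1 for every w, the series converges on all of ℝ and R = ∞.

(−∞, ∞)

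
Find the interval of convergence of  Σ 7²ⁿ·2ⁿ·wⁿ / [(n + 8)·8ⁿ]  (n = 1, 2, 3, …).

Apply the ratio test: |a_{n+1}| / |a_n| = [(n + 8)/((n+1) + 8)] · 49·2/8, which tends to 49/4 as n → ∞.
Convergence for |w| · 49/4 < 1, i.e. |w| < 4/49. So R = 4/49.
At w = 4/49: the terms are asymptotic to a nonzero constant times 1/n, so the series diverges by limit comparison with Σ 1/n.
At w = -4/49: the terms alternate in sign and decrease monotonically to 0 in absolute value (size ~ c/n), so the alternating series test gives convergence.

[-4/49, 4/49)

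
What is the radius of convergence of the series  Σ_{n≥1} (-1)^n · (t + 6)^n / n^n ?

By the Cauchy root test, |a_n|^(1/n) = 1/n → 0.
The limit is 0 for every t, so R = ∞.

R = ∞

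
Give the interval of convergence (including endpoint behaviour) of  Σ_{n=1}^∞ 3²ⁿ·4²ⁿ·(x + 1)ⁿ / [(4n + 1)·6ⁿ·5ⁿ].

The ratio of consecutive coefficients is [(4n + 1)/(4(n+1) + 1)] · 9·16/(6·5) → 24/5.
Convergence for |x + 1| · 24/5 < 1, i.e. |x + 1| < 5/24. So R = 5/24.
At x = -19/24: comparison with the harmonic series Σ 1/n shows the series diverges.
When x = -29/24, an alternating series whose terms decrease to 0 in absolute value, so it converges by the Leibniz criterion.

[-29/24, -19/24)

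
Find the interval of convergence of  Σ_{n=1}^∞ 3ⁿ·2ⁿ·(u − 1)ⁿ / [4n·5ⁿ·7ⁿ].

[-29/6, 41/6)

Apply the ratio test: |a_{n+1}| / |a_n| = [4n/4(n+1)] · 3·2/(5·7), which tends to 6/35 as n → ∞.
The series converges when 6/35 · |u − 1| < 1, giving R = 35/6.
When u = 41/6, the terms behave like c/n; limit comparison with the harmonic series gives divergence.
Endpoint u = -29/6: convergence follows from the alternating series test (terms decrease monotonically to 0).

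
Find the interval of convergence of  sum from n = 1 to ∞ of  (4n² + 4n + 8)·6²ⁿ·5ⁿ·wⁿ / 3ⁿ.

(-1/60, 1/60)

Apply the ratio test: |a_{n+1}| / |a_n| = [(4(n+1)² + 4(n+1) + 8)/(4n² + 4n + 8)] · 36·5/3, which tends to 60 as n → ∞.
Convergence for |w| · 60 < 1, i.e. |w| < 1/60. So R = 1/60.
Endpoint w = 1/60: the n-th term does not approach 0; divergence by the term test.
Check w = -1/60: the terms have absolute value of order n², which does not tend to 0, so the series diverges by the divergence test.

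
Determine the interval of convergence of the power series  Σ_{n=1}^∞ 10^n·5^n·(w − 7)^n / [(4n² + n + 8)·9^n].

[341/50, 359/50]

Ratio test: |a_{n+1}/a_n| = [(4n² + n + 8)/(4(n+1)² + (n+1) + 8)] · 10·5/9 → 50/9 as n → ∞.
Thus R = 1/(50/9) = 9/50.
At w = 359/50: absolute convergence follows by limit comparison with Σ 1/n².
At w = 341/50: the series is dominated by a constant times Σ 1/n², which converges (p = 2 > 1).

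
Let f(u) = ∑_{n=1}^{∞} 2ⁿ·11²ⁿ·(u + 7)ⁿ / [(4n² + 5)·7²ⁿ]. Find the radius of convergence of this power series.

R = 49/242

Ratio test: |a_{n+1}/a_n| = [(4n² + 5)/(4(n+1)² + 5)] · 2·121/49 → 242/49 as n → ∞.
Hence the series converges for |u + 7| < 1/(242/49) = 49/242, so the radius of convergence is 49/242.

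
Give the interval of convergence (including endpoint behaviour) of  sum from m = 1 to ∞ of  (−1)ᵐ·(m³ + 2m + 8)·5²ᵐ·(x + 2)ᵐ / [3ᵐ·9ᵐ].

By the ratio test, |a_{m+1}/a_m| = [((m+1)³ + 2(m+1) + 8)/(m³ + 2m + 8)] · 25/(3·9) → 25/27.
The series converges when 25/27 · |x + 2| < 1, giving R = 27/25.
Endpoint x = -23/25: the terms have absolute value of order m³, which does not tend to 0, so the series diverges by the divergence test.
Endpoint x = -77/25: the terms do not tend to 0, so the series diverges.

(-77/25, -23/25)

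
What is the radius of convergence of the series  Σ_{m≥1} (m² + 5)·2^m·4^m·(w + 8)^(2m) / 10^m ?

R = √5/2

The ratio of consecutive coefficients is [((m+1)² + 5)/(m² + 5)] · 2·4/10 → 4/5.
Writing y = (w + 8)², the series in y has radius 5/4, so |w + 8| < √(5/4) and R = √5/2.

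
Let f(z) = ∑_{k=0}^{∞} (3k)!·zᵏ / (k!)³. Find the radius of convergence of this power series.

The ratio of consecutive coefficients is (3k+1)·(3k+2)·(3k+3)/(k+1)³ → 27.
Thus R = 1/(27) = 1/27.

R = 1/27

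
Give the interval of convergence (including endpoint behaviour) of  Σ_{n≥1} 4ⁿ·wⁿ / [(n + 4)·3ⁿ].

[-3/4, 3/4)

Apply the ratio test: |a_{n+1}| / |a_n| = [(n + 4)/((n+1) + 4)] · 4/3, which tends to 4/3 as n → ∞.
Thus R = 1/(4/3) = 3/4.
Check w = 3/4: comparison with the harmonic series Σ 1/n shows the series diverges.
Check w = -3/4: convergence follows from the alternating series test (terms decrease monotonically to 0).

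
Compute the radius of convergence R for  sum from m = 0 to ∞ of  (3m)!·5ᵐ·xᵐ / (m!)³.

By the ratio test, |a_{m+1}/a_m| = (3m+1)·(3m+2)·(3m+3)/(m+1)³ · 5 → 135.
The series converges when 135 · |x| < 1, giving R = 1/135.

R = 1/135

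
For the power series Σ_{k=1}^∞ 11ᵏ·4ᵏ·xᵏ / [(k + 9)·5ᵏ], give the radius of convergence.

R = 5/44

Ratio test: |a_{k+1}/a_k| = [(k + 9)/((k+1) + 9)] · 11·4/5 → 44/5 as k → ∞.
Thus R = 1/(44/5) = 5/44.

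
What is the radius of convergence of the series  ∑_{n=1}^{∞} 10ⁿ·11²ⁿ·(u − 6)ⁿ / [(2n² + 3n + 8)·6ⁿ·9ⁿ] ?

R = 27/605

By the ratio test, |a_{n+1}/a_n| = [(2n² + 3n + 8)/(2(n+1)² + 3(n+1) + 8)] · 10·121/(6·9) → 605/27.
Thus R = 1/(605/27) = 27/605.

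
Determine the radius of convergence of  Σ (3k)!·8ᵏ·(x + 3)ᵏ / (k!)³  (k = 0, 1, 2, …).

Apply the ratio test: |a_{k+1}| / |a_k| = (3k+1)·(3k+2)·(3k+3)/(k+1)³ · 8, which tends to 216 as k → ∞.
Thus R = 1/(216) = 1/216.

R = 1/216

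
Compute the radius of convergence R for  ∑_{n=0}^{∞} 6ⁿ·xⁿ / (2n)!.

R = ∞

Apply the ratio test: |a_{n+1}| / |a_n| = 6 · 1/[(2n+1)·(2n+2)], which tends to 0 as n → ∞.
The limit is 0, so the series converges for all x; R = ∞.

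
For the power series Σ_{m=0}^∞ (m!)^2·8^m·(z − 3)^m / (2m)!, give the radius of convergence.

Ratio test: |a_{m+1}/a_m| = (m+1)²/[(2m+1)·(2m+2)] · 8 → 2 as m → ∞.
Hence the series converges for |z − 3| < 1/(2) = 1/2, so the radius of convergence is 1/2.

R = 1/2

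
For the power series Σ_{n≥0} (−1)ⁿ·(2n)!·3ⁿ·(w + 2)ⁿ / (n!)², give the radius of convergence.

R = 1/12

By the ratio test, |a_{n+1}/a_n| = (2n+1)·(2n+2)/(n+1)² · 3 → 12.
Convergence for |w + 2| · 12 < 1, i.e. |w + 2| < 1/12. So R = 1/12.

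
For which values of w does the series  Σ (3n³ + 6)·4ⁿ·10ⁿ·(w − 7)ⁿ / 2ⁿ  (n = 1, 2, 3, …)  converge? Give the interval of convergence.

Ratio test: |a_{n+1}/a_n| = [(3(n+1)³ + 6)/(3n³ + 6)] · 4·10/2 → 20 as n → ∞.
Thus R = 1/(20) = 1/20.
Check w = 141/20: the terms do not tend to 0, so the series diverges.
Endpoint w = 139/20: the n-th term does not approach 0; divergence by the term test.

(139/20, 141/20)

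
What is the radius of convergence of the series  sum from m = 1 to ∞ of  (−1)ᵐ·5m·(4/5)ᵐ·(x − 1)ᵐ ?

R = 5/4

By the ratio test, |a_{m+1}/a_m| = [5(m+1)/5m] · 4/5 → 4/5.
Hence the series converges for |x − 1| < 1/(4/5) = 5/4, so the radius of convergence is 5/4.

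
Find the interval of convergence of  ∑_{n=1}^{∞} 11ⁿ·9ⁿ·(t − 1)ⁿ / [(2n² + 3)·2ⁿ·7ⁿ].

[85/99, 113/99]

By the ratio test, |a_{n+1}/a_n| = [(2n² + 3)/(2(n+1)² + 3)] · 11·9/(2·7) → 99/14.
The series converges when 99/14 · |t − 1| < 1, giving R = 14/99.
When t = 113/99, the series is dominated by a constant times Σ 1/n², which converges (p = 2 > 1).
Endpoint t = 85/99: the terms are on the order of 1/n², so the series converges absolutely by comparison with the p-series (p = 2 > 1).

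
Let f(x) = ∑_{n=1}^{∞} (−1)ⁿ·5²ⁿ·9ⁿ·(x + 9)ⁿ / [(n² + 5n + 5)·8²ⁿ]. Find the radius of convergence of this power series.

R = 64/225

Ratio test: |a_{n+1}/a_n| = [(n² + 5n + 5)/((n+1)² + 5(n+1) + 5)] · 25·9/64 → 225/64 as n → ∞.
Hence the series converges for |x + 9| < 1/(225/64) = 64/225, so the radius of convergence is 64/225.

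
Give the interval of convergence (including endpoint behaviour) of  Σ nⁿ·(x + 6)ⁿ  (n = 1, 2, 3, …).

Applying the root test, |a_n|^(1/n) = n → ∞.
The root grows without bound, so R = 0 (convergence only at x = -6).

{-6}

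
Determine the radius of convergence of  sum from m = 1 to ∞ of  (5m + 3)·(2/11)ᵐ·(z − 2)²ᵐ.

R = √22/2

The ratio of consecutive coefficients is [(5(m+1) + 3)/(5m + 3)] · 2/11 → 2/11.
Writing y = (z − 2)², the series in y has radius 11/2, so |z − 2| < √(11/2) and R = √22/2.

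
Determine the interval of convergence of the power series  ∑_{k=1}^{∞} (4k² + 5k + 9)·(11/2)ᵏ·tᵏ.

Ratio test: |a_{k+1}/a_k| = [(4(k+1)² + 5(k+1) + 9)/(4k² + 5k + 9)] · 11/2 → 11/2 as k → ∞.
Hence the series converges for |t| < 1/(11/2) = 2/11, so the radius of convergence is 2/11.
When t = 2/11, the k-th term does not approach 0; divergence by the term test.
When t = -2/11, the terms do not tend to 0, so the series diverges.

(-2/11, 2/11)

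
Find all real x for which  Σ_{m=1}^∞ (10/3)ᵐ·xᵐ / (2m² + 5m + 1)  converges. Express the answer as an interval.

By the ratio test, |a_{m+1}/a_m| = [(2m² + 5m + 1)/(2(m+1)² + 5(m+1) + 1)] · 10/3 → 10/3.
Thus R = 1/(10/3) = 3/10.
When x = 3/10, absolute convergence follows by limit comparison with Σ 1/m².
Endpoint x = -3/10: the terms are on the order of 1/m², so the series converges absolutely by comparison with the p-series (p = 2 > 1).

[-3/10, 3/10]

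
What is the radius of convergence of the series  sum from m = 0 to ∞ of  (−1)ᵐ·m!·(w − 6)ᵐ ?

The ratio of consecutive coefficients is (m+1) → ∞.
The ratio grows without bound, so the series diverges whenever (w − 6) ≠ 0; it converges only at w = 6. R = 0.

R = 0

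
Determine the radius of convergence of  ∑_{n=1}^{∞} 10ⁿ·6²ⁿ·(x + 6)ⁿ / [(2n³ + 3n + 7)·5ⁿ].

Ratio test: |a_{n+1}/a_n| = [(2n³ + 3n + 7)/(2(n+1)³ + 3(n+1) + 7)] · 10·36/5 → 72 as n → ∞.
The series converges when 72 · |x + 6| < 1, giving R = 1/72.

R = 1/72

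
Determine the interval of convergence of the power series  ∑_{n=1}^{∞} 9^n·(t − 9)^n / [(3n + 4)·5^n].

[76/9, 86/9)

By the ratio test, |a_{n+1}/a_n| = [(3n + 4)/(3(n+1) + 4)] · 9/5 → 9/5.
Convergence for |t − 9| · 9/5 < 1, i.e. |t − 9| < 5/9. So R = 5/9.
At t = 86/9: the terms behave like c/n; limit comparison with the harmonic series gives divergence.
When t = 76/9, an alternating series whose terms decrease to 0 in absolute value, so it converges by the Leibniz criterion.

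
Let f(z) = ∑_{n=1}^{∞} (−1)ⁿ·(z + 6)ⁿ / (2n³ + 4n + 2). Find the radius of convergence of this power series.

R = 1

Apply the ratio test: |a_{n+1}| / |a_n| = (2n³ + 4n + 2)/(2(n+1)³ + 4(n+1) + 2), which tends to 1 as n → ∞.
Convergence for |z + 6| < 1, so R = 1.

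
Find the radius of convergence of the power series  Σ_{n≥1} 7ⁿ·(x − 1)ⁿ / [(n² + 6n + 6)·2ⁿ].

R = 2/7

The ratio of consecutive coefficients is [(n² + 6n + 6)/((n+1)² + 6(n+1) + 6)] · 7/2 → 7/2.
Convergence for |x − 1| · 7/2 < 1, i.e. |x − 1| < 2/7. So R = 2/7.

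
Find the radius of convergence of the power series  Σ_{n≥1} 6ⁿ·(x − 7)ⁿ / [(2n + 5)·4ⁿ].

R = 2/3

By the ratio test, |a_{n+1}/a_n| = [(2n + 5)/(2(n+1) + 5)] · 6/4 → 3/2.
Thus R = 1/(3/2) = 2/3.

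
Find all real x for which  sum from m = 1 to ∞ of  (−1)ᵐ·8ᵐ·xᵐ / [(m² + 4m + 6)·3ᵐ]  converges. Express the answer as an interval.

[-3/8, 3/8]

The ratio of consecutive coefficients is [(m² + 4m + 6)/((m+1)² + 4(m+1) + 6)] · 8/3 → 8/3.
The series converges when 8/3 · |x| < 1, giving R = 3/8.
When x = 3/8, absolute convergence follows by limit comparison with Σ 1/m².
When x = -3/8, the terms are on the order of 1/m², so the series converges absolutely by comparison with the p-series (p = 2 > 1).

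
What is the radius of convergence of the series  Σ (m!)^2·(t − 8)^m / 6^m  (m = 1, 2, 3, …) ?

Ratio test: |a_{m+1}/a_m| = (m+1)² · 1/6 → ∞ as m → ∞.
The terms grow without bound for any (t − 8) ≠ 0, so R = 0 (convergence only at t = 8).

R = 0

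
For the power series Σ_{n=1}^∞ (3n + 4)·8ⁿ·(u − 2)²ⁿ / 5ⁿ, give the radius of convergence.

R = √10/4

Ratio test: |a_{n+1}/a_n| = [(3(n+1) + 4)/(3n + 4)] · 8/5 → 8/5 as n → ∞.
Since the exponent of (u − 2) increases by 2 each term, convergence requires |u − 2|² < 5/8, hence R = √10/4.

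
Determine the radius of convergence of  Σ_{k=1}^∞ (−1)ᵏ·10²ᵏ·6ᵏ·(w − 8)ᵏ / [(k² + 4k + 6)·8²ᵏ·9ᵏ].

Ratio test: |a_{k+1}/a_k| = [(k² + 4k + 6)/((k+1)² + 4(k+1) + 6)] · 100·6/(64·9) → 25/24 as k → ∞.
Hence the series converges for |w − 8| < 1/(25/24) = 24/25, so the radius of convergence is 24/25.

R = 24/25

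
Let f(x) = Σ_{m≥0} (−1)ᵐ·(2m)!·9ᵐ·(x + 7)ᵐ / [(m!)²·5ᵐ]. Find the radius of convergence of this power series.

Ratio test: |a_{m+1}/a_m| = (2m+1)·(2m+2)/(m+1)² · 9/5 → 36/5 as m → ∞.
The series converges when 36/5 · |x + 7| < 1, giving R = 5/36.

R = 5/36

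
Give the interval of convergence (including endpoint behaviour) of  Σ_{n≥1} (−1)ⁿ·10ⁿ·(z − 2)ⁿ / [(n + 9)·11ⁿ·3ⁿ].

(-13/10, 53/10]

Ratio test: |a_{n+1}/a_n| = [(n + 9)/((n+1) + 9)] · 10/(11·3) → 10/33 as n → ∞.
Thus R = 1/(10/33) = 33/10.
When z = 53/10, convergence follows from the alternating series test (terms decrease monotonically to 0).
At z = -13/10: the terms are asymptotic to a nonzero constant times 1/n, so the series diverges by limit comparison with Σ 1/n.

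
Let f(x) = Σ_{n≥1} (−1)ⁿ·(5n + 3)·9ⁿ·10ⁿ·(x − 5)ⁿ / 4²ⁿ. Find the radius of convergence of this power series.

By the ratio test, |a_{n+1}/a_n| = [(5(n+1) + 3)/(5n + 3)] · 9·10/16 → 45/8.
The series converges when 45/8 · |x − 5| < 1, giving R = 8/45.

R = 8/45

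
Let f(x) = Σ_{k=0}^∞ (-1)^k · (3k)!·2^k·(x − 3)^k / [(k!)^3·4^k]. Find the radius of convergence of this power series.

R = 2/27

By the ratio test, |a_{k+1}/a_k| = (3k+1)·(3k+2)·(3k+3)/(k+1)³ · 2/4 → 27/2.
Thus R = 1/(27/2) = 2/27.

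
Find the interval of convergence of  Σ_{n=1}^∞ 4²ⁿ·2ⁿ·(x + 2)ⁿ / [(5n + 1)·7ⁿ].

[-71/32, -57/32)

The ratio of consecutive coefficients is [(5n + 1)/(5(n+1) + 1)] · 16·2/7 → 32/7.
The series converges when 32/7 · |x + 2| < 1, giving R = 7/32.
Check x = -57/32: the terms behave like c/n; limit comparison with the harmonic series gives divergence.
When x = -71/32, the terms alternate in sign and decrease monotonically to 0 in absolute value (size ~ c/n), so the alternating series test gives convergence.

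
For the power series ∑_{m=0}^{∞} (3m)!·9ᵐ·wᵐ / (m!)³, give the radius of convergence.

R = 1/243

By the ratio test, |a_{m+1}/a_m| = (3m+1)·(3m+2)·(3m+3)/(m+1)³ · 9 → 243.
Convergence for |w| · 243 < 1, i.e. |w| < 1/243. So R = 1/243.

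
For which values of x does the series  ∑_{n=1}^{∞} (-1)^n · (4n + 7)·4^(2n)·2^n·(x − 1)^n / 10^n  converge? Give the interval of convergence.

(11/16, 21/16)

The ratio of consecutive coefficients is [(4(n+1) + 7)/(4n + 7)] · 16·2/10 → 16/5.
Convergence for |x − 1| · 16/5 < 1, i.e. |x − 1| < 5/16. So R = 5/16.
Check x = 21/16: the n-th term does not approach 0; divergence by the term test.
At x = 11/16: the terms do not tend to 0, so the series diverges.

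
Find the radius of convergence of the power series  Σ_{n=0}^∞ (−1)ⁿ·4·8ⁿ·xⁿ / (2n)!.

The ratio of consecutive coefficients is 4/4 · 8 · 1/[(2n+1)·(2n+2)] → 0.
The ratio tends to 0 regardless of x, hence R = ∞.

R = ∞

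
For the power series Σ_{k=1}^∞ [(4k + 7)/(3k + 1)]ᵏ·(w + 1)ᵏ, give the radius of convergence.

By the Cauchy root test, |a_k|^(1/k) = (4k + 7)/(3k + 1) → 4/3.
Convergence for |w + 1| · 4/3 < 1, i.e. |w + 1| < 3/4. So R = 3/4.

R = 3/4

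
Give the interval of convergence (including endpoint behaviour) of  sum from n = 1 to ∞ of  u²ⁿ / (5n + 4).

Ratio test: |a_{n+1}/a_n| = (5n + 4)/(5(n+1) + 4) → 1 as n → ∞.
Successive powers of u differ by 2, so the series converges when |u|² · 1 < 1, i.e. |u| < √(1) = 1. So R = 1.
At u = 1: the terms are asymptotic to a nonzero constant times 1/n, so the series diverges by limit comparison with Σ 1/n.
Endpoint u = -1: the terms are asymptotic to a nonzero constant times 1/n, so the series diverges by limit comparison with Σ 1/n.

(-1, 1)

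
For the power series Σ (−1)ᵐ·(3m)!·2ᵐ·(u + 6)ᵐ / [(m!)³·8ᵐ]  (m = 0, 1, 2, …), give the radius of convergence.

By the ratio test, |a_{m+1}/a_m| = (3m+1)·(3m+2)·(3m+3)/(m+1)³ · 2/8 → 27/4.
Hence the series converges for |u + 6| < 1/(27/4) = 4/27, so the radius of convergence is 4/27.

R = 4/27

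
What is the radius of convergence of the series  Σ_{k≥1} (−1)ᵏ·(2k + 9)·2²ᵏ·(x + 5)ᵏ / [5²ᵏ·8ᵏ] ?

Ratio test: |a_{k+1}/a_k| = [(2(k+1) + 9)/(2k + 9)] · 4/(25·8) → 1/50 as k → ∞.
Convergence for |x + 5| · 1/50 < 1, i.e. |x + 5| < 50. So R = 50.

R = 50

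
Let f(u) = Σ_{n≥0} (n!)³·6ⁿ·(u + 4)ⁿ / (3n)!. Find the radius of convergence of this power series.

Apply the ratio test: |a_{n+1}| / |a_n| = (n+1)³/[(3n+1)·(3n+2)·(3n+3)] · 6, which tends to 2/9 as n → ∞.
Hence the series converges for |u + 4| < 1/(2/9) = 9/2, so the radius of convergence is 9/2.

R = 9/2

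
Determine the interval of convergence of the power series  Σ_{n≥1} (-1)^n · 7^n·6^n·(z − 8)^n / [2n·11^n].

By the ratio test, |a_{n+1}/a_n| = [2n/2(n+1)] · 7·6/11 → 42/11.
The series converges when 42/11 · |z − 8| < 1, giving R = 11/42.
When z = 347/42, an alternating series whose terms decrease to 0 in absolute value, so it converges by the Leibniz criterion.
Endpoint z = 325/42: the terms behave like c/n; limit comparison with the harmonic series gives divergence.

(325/42, 347/42]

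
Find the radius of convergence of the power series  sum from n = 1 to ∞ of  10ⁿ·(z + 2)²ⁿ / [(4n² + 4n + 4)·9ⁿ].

R = 3√10/10

The ratio of consecutive coefficients is [(4n² + 4n + 4)/(4(n+1)² + 4(n+1) + 4)] · 10/9 → 10/9.
Successive powers of (z + 2) differ by 2, so the series converges when |z + 2|² · 10/9 < 1, i.e. |z + 2| < √(9/10). So R = 3√10/10.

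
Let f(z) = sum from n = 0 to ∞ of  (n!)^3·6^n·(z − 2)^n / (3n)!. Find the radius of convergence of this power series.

Ratio test: |a_{n+1}/a_n| = (n+1)³/[(3n+1)·(3n+2)·(3n+3)] · 6 → 2/9 as n → ∞.
Convergence for |z − 2| · 2/9 < 1, i.e. |z − 2| < 9/2. So R = 9/2.

R = 9/2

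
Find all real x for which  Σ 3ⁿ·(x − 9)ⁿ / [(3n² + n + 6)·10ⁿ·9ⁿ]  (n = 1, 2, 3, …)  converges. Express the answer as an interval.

The ratio of consecutive coefficients is [(3n² + n + 6)/(3(n+1)² + (n+1) + 6)] · 3/(10·9) → 1/30.
Convergence for |x − 9| · 1/30 < 1, i.e. |x − 9| < 30. So R = 30.
When x = 39, the terms are on the order of 1/n², so the series converges absolutely by comparison with the p-series (p = 2 > 1).
Check x = -21: the series is dominated by a constant times Σ 1/n², which converges (p = 2 > 1).

[-21, 39]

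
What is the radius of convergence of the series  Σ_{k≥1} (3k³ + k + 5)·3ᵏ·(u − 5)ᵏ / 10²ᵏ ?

R = 100/3

Ratio test: |a_{k+1}/a_k| = [(3(k+1)³ + (k+1) + 5)/(3k³ + k + 5)] · 3/100 → 3/100 as k → ∞.
Thus R = 1/(3/100) = 100/3.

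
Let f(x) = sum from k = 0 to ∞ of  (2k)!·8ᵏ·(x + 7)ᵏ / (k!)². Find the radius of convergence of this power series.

The ratio of consecutive coefficients is (2k+1)·(2k+2)/(k+1)² · 8 → 32.
The series converges when 32 · |x + 7| < 1, giving R = 1/32.

R = 1/32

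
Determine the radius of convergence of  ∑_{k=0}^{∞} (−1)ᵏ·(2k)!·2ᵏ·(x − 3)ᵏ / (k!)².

R = 1/8

Ratio test: |a_{k+1}/a_k| = (2k+1)·(2k+2)/(k+1)² · 2 → 8 as k → ∞.
Convergence for |x − 3| · 8 < 1, i.e. |x − 3| < 1/8. So R = 1/8.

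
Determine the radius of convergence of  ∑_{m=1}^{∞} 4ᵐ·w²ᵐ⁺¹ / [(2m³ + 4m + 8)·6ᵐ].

R = √6/2

Apply the ratio test: |a_{m+1}| / |a_m| = [(2m³ + 4m + 8)/(2(m+1)³ + 4(m+1) + 8)] · 4/6, which tends to 2/3 as m → ∞.
Successive powers of w differ by 2, so the series converges when |w|² · 2/3 < 1, i.e. |w| < √(3/2). So R = √6/2.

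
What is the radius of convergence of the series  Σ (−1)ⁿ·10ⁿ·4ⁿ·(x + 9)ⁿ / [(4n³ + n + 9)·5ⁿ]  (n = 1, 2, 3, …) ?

By the ratio test, |a_{n+1}/a_n| = [(4n³ + n + 9)/(4(n+1)³ + (n+1) + 9)] · 10·4/5 → 8.
Hence the series converges for |x + 9| < 1/(8) = 1/8, so the radius of convergence is 1/8.

R = 1/8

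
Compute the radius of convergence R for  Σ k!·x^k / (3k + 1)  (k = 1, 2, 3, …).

R = 0

By the ratio test, |a_{k+1}/a_k| = (k+1) · (3k + 1)/(3(k+1) + 1) → ∞.
Since the ratio → ∞, the series diverges for every x ≠ 0, and R = 0.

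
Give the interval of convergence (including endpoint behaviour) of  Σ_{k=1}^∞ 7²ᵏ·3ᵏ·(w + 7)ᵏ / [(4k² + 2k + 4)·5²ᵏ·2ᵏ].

By the ratio test, |a_{k+1}/a_k| = [(4k² + 2k + 4)/(4(k+1)² + 2(k+1) + 4)] · 49·3/(25·2) → 147/50.
Convergence for |w + 7| · 147/50 < 1, i.e. |w + 7| < 50/147. So R = 50/147.
At w = -979/147: absolute convergence follows by limit comparison with Σ 1/k².
When w = -1079/147, the series is dominated by a constant times Σ 1/k², which converges (p = 2 > 1).

[-1079/147, -979/147]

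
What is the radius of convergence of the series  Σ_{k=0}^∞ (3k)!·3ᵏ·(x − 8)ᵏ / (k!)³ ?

Apply the ratio test: |a_{k+1}| / |a_k| = (3k+1)·(3k+2)·(3k+3)/(k+1)³ · 3, which tends to 81 as k → ∞.
The series converges when 81 · |x − 8| < 1, giving R = 1/81.

R = 1/81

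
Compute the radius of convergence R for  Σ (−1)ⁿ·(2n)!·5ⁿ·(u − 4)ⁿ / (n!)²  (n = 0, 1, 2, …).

R = 1/20

By the ratio test, |a_{n+1}/a_n| = (2n+1)·(2n+2)/(n+1)² · 5 → 20.
The series converges when 20 · |u − 4| < 1, giving R = 1/20.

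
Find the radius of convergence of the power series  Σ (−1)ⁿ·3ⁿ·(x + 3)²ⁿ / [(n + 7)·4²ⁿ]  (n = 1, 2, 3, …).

R = 4√3/3

The ratio of consecutive coefficients is [(n + 7)/((n+1) + 7)] · 3/16 → 3/16.
Since the exponent of (x + 3) increases by 2 each term, convergence requires |x + 3|² < 16/3, hence R = 4√3/3.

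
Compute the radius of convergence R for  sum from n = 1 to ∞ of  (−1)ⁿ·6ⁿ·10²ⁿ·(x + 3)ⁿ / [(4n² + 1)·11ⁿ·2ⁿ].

R = 11/300

Ratio test: |a_{n+1}/a_n| = [(4n² + 1)/(4(n+1)² + 1)] · 6·100/(11·2) → 300/11 as n → ∞.
Convergence for |x + 3| · 300/11 < 1, i.e. |x + 3| < 11/300. So R = 11/300.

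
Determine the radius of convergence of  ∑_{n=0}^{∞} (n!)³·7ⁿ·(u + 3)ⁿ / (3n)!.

R = 27/7

Apply the ratio test: |a_{n+1}| / |a_n| = (n+1)³/[(3n+1)·(3n+2)·(3n+3)] · 7, which tends to 7/27 as n → ∞.
Convergence for |u + 3| · 7/27 < 1, i.e. |u + 3| < 27/7. So R = 27/7.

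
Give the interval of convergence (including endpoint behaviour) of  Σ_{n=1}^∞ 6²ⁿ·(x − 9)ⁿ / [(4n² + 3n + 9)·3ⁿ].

By the ratio test, |a_{n+1}/a_n| = [(4n² + 3n + 9)/(4(n+1)² + 3(n+1) + 9)] · 36/3 → 12.
Convergence for |x − 9| · 12 < 1, i.e. |x − 9| < 1/12. So R = 1/12.
When x = 109/12, the series is dominated by a constant times Σ 1/n², which converges (p = 2 > 1).
Check x = 107/12: the series is dominated by a constant times Σ 1/n², which converges (p = 2 > 1).

[107/12, 109/12]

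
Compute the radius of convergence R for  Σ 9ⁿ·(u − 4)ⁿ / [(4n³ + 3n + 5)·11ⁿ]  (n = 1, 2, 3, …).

R = 11/9

The ratio of consecutive coefficients is [(4n³ + 3n + 5)/(4(n+1)³ + 3(n+1) + 5)] · 9/11 → 9/11.
The series converges when 9/11 · |u − 4| < 1, giving R = 11/9.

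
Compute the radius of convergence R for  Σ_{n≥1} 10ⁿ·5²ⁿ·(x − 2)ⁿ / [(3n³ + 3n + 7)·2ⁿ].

The ratio of consecutive coefficients is [(3n³ + 3n + 7)/(3(n+1)³ + 3(n+1) + 7)] · 10·25/2 → 125.
Thus R = 1/(125) = 1/125.

R = 1/125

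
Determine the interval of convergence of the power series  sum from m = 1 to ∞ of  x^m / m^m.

(−∞, ∞)

Root test: |a_m|^(1/m) = 1/m → 0.
The limit is 0 for every x, so R = ∞.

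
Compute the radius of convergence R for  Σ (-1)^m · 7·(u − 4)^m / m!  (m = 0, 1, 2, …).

The ratio of consecutive coefficients is 7/7 · 1/(m+1) → 0.
The ratio tends to 0 regardless of u, hence R = ∞.

R = ∞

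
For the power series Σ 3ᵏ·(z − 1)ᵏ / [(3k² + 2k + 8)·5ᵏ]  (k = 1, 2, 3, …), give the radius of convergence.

Apply the ratio test: |a_{k+1}| / |a_k| = [(3k² + 2k + 8)/(3(k+1)² + 2(k+1) + 8)] · 3/5, which tends to 3/5 as k → ∞.
Thus R = 1/(3/5) = 5/3.

R = 5/3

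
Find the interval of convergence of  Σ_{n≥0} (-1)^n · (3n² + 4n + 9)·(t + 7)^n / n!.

The ratio of consecutive coefficients is (3(n+1)² + 4(n+1) + 9)/(3n² + 4n + 9) · 1/(n+1) → 0.
The ratio tends to 0 regardless of t, hence R = ∞.

(−∞, ∞)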